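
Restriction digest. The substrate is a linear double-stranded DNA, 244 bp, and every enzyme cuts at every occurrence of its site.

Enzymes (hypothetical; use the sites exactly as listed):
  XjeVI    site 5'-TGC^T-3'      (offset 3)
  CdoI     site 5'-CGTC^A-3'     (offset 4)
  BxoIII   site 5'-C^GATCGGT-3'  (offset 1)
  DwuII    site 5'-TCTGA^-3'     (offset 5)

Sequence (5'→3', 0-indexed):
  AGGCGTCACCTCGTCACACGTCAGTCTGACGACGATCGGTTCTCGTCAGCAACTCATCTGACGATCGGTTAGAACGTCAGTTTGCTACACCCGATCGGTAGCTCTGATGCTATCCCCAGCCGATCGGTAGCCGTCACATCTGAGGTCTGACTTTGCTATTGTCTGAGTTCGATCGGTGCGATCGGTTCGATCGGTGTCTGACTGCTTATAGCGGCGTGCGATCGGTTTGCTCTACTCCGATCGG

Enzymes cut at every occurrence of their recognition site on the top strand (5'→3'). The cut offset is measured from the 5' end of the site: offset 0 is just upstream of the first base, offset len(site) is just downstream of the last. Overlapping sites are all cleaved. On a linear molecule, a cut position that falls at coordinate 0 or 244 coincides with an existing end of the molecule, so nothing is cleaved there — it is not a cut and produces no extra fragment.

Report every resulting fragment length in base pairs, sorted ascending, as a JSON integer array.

[1,3,4,4,4,6,7,7,7,7,7,7,8,8,9,9,10,11,11,13,14,14,14,14,14,15,16]

Per-enzyme occurrences:
  XjeVI TGCT/3: at [82, 107, 153, 202, 227] ⇒ [85, 110, 156, 205, 230]
  CdoI CGTCA/4: at [3, 11, 18, 43, 74, 131] ⇒ [7, 15, 22, 47, 78, 135]
  BxoIII CGATCGGT/1: at [32, 61, 91, 120, 169, 178, 187, 218] ⇒ [33, 62, 92, 121, 170, 179, 188, 219]
  DwuII TCTGA/5: at [24, 56, 102, 138, 145, 161, 196] ⇒ [29, 61, 107, 143, 150, 166, 201]

All cut coordinates (distinct, sorted): [7, 15, 22, 29, 33, 47, 61, 62, 78, 85, 92, 107, 110, 121, 135, 143, 150, 156, 166, 170, 179, 188, 201, 205, 219, 230]

Fragments:
  [0,7): 7 bp
  [7,15): 8 bp
  [15,22): 7 bp
  [22,29): 7 bp
  [29,33): 4 bp
  [33,47): 14 bp
  [47,61): 14 bp
  [61,62): 1 bp
  [62,78): 16 bp
  [78,85): 7 bp
  [85,92): 7 bp
  [92,107): 15 bp
  [107,110): 3 bp
  [110,121): 11 bp
  [121,135): 14 bp
  [135,143): 8 bp
  [143,150): 7 bp
  [150,156): 6 bp
  [156,166): 10 bp
  [166,170): 4 bp
  [170,179): 9 bp
  [179,188): 9 bp
  [188,201): 13 bp
  [201,205): 4 bp
  [205,219): 14 bp
  [219,230): 11 bp
  [230,244): 14 bp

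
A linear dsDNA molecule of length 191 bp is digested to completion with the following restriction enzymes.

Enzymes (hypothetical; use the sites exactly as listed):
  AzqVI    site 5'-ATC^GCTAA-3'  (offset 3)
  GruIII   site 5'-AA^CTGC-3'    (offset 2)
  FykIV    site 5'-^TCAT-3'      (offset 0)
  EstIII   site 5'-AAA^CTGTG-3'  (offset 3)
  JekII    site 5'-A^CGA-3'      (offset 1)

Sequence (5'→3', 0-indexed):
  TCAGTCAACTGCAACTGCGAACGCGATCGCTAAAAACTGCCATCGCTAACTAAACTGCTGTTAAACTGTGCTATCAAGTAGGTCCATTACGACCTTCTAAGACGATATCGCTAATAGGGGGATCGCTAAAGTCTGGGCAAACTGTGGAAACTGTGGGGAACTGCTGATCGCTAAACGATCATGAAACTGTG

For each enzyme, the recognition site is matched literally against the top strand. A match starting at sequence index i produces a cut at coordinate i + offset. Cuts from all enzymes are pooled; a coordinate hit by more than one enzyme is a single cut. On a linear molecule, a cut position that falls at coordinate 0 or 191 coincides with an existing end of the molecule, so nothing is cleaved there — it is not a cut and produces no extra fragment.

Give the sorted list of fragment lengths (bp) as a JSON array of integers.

Per-enzyme occurrences:
  AzqVI ATCGCTAA/3: at [25, 41, 106, 121, 166] ⇒ [28, 44, 109, 124, 169]
  GruIII AACTGC/2: at [6, 12, 34, 52, 158] ⇒ [8, 14, 36, 54, 160]
  FykIV TCAT/0: at [178] ⇒ [178]
  EstIII AAACTGTG/3: at [62, 138, 147, 183] ⇒ [65, 141, 150, 186]
  JekII ACGA/1: at [88, 101, 174] ⇒ [89, 102, 175]

Pooled cuts: [8, 14, 28, 36, 44, 54, 65, 89, 102, 109, 124, 141, 150, 160, 169, 175, 178, 186]

Fragments:
  [0,8): 8 bp
  [8,14): 6 bp
  [14,28): 14 bp
  [28,36): 8 bp
  [36,44): 8 bp
  [44,54): 10 bp
  [54,65): 11 bp
  [65,89): 24 bp
  [89,102): 13 bp
  [102,109): 7 bp
  [109,124): 15 bp
  [124,141): 17 bp
  [141,150): 9 bp
  [150,160): 10 bp
  [160,169): 9 bp
  [169,175): 6 bp
  [175,178): 3 bp
  [178,186): 8 bp
  [186,191): 5 bp

[3,5,6,6,7,8,8,8,8,9,9,10,10,11,13,14,15,17,24]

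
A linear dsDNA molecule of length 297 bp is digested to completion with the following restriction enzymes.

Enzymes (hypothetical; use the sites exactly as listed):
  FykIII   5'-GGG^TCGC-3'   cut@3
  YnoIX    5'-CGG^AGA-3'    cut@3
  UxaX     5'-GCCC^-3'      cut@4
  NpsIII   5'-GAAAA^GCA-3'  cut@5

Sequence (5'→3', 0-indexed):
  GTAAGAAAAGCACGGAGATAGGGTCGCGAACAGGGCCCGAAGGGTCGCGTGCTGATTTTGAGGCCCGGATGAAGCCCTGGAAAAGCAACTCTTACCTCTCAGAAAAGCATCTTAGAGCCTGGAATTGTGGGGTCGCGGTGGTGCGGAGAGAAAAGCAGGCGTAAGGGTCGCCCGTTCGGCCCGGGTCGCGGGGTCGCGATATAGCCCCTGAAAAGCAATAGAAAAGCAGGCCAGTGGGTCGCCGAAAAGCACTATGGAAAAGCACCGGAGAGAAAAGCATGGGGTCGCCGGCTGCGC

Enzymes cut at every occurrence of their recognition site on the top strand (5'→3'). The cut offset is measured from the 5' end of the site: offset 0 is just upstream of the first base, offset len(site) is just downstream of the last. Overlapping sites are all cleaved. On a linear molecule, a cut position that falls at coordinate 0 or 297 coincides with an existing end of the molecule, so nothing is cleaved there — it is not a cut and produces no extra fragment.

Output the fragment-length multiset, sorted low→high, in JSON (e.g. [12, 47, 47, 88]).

Site scan:
  FykIII GGGTCGC/3: at [20, 41, 129, 164, 182, 190, 235, 281] ⇒ [23, 44, 132, 167, 185, 193, 238, 284]
  YnoIX CGGAGA/3: at [12, 143, 265] ⇒ [15, 146, 268]
  UxaX GCCC/4: at [34, 62, 73, 169, 178, 203] ⇒ [38, 66, 77, 173, 182, 207]
  NpsIII GAAAAGCA/5: at [4, 79, 101, 149, 209, 220, 243, 256, 271] ⇒ [9, 84, 106, 154, 214, 225, 248, 261, 276]

All cut coordinates (distinct, sorted): [9, 15, 23, 38, 44, 66, 77, 84, 106, 132, 146, 154, 167, 173, 182, 185, 193, 207, 214, 225, 238, 248, 261, 268, 276, 284]

Fragment lengths:
  [0,9): 9 bp
  [9,15): 6 bp
  [15,23): 8 bp
  [23,38): 15 bp
  [38,44): 6 bp
  [44,66): 22 bp
  [66,77): 11 bp
  [77,84): 7 bp
  [84,106): 22 bp
  [106,132): 26 bp
  [132,146): 14 bp
  [146,154): 8 bp
  [154,167): 13 bp
  [167,173): 6 bp
  [173,182): 9 bp
  [182,185): 3 bp
  [185,193): 8 bp
  [193,207): 14 bp
  [207,214): 7 bp
  [214,225): 11 bp
  [225,238): 13 bp
  [238,248): 10 bp
  [248,261): 13 bp
  [261,268): 7 bp
  [268,276): 8 bp
  [276,284): 8 bp
  [284,297): 13 bp

[3,6,6,6,7,7,7,8,8,8,8,8,9,9,10,11,11,13,13,13,13,14,14,15,22,22,26]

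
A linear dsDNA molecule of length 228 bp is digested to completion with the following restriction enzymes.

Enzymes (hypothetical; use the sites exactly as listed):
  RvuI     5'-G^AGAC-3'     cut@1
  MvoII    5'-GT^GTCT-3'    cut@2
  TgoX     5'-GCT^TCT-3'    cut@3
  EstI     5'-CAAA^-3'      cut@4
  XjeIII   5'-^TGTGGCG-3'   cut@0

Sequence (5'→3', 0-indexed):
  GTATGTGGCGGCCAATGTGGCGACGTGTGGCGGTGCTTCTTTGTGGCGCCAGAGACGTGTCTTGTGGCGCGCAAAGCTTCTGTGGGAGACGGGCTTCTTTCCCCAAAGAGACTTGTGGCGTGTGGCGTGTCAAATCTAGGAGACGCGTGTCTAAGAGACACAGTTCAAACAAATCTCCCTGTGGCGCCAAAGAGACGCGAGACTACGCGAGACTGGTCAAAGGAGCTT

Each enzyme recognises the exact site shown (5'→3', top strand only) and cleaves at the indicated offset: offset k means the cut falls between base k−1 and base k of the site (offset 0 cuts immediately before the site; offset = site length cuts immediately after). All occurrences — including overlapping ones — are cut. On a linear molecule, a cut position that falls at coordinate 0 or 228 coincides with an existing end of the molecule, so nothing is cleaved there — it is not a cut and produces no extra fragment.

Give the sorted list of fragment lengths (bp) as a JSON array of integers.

Per-enzyme occurrences:
  RvuI GAGAC/1: at [51, 85, 107, 139, 154, 191, 198, 208] ⇒ [52, 86, 108, 140, 155, 192, 199, 209]
  MvoII GTGTCT/2: at [56, 146] ⇒ [58, 148]
  TgoX GCTTCT/3: at [34, 75, 92] ⇒ [37, 78, 95]
  EstI CAAA/4: at [71, 103, 130, 165, 169, 187, 217] ⇒ [75, 107, 134, 169, 173, 191, 221]
  XjeIII TGTGGCG/0: at [3, 15, 25, 41, 62, 113, 120, 179] ⇒ [3, 15, 25, 41, 62, 113, 120, 179]

Pooled cuts: [3, 15, 25, 37, 41, 52, 58, 62, 75, 78, 86, 95, 107, 108, 113, 120, 134, 140, 148, 155, 169, 173, 179, 191, 192, 199, 209, 221]

Fragments:
  [0,3): 3 bp
  [3,15): 12 bp
  [15,25): 10 bp
  [25,37): 12 bp
  [37,41): 4 bp
  [41,52): 11 bp
  [52,58): 6 bp
  [58,62): 4 bp
  [62,75): 13 bp
  [75,78): 3 bp
  [78,86): 8 bp
  [86,95): 9 bp
  [95,107): 12 bp
  [107,108): 1 bp
  [108,113): 5 bp
  [113,120): 7 bp
  [120,134): 14 bp
  [134,140): 6 bp
  [140,148): 8 bp
  [148,155): 7 bp
  [155,169): 14 bp
  [169,173): 4 bp
  [173,179): 6 bp
  [179,191): 12 bp
  [191,192): 1 bp
  [192,199): 7 bp
  [199,209): 10 bp
  [209,221): 12 bp
  [221,228): 7 bp

[1,1,3,3,4,4,4,5,6,6,6,7,7,7,7,8,8,9,10,10,11,12,12,12,12,12,13,14,14]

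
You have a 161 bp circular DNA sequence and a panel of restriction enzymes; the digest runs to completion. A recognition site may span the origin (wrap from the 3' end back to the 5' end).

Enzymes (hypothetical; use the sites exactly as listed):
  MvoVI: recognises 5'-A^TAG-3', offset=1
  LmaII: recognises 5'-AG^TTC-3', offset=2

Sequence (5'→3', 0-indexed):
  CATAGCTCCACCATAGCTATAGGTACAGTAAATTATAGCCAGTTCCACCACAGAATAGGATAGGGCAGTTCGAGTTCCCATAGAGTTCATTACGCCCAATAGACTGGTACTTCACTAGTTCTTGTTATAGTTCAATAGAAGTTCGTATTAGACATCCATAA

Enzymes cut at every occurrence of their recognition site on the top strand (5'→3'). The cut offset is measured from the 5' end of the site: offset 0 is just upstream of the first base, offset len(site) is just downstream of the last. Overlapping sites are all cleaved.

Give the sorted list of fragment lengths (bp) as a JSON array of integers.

Scan for sites:
  MvoVI ATAG/1: at [1, 12, 18, 34, 54, 59, 79, 98, 126, 134] ⇒ [2, 13, 19, 35, 55, 60, 80, 99, 127, 135]
  LmaII AGTTC/2: at [40, 66, 72, 83, 116, 128, 139] ⇒ [42, 68, 74, 85, 118, 130, 141]

Pooled cuts: [2, 13, 19, 35, 42, 55, 60, 68, 74, 80, 85, 99, 118, 127, 130, 135, 141]

Fragment lengths:
  2→13: 11 bp
  13→19: 6 bp
  19→35: 16 bp
  35→42: 7 bp
  42→55: 13 bp
  55→60: 5 bp
  60→68: 8 bp
  68→74: 6 bp
  74→80: 6 bp
  80→85: 5 bp
  85→99: 14 bp
  99→118: 19 bp
  118→127: 9 bp
  127→130: 3 bp
  130→135: 5 bp
  135→141: 6 bp
  141→2 (wrap): 161-141+2 = 22 bp

[3,5,5,5,6,6,6,6,7,8,9,11,13,14,16,19,22]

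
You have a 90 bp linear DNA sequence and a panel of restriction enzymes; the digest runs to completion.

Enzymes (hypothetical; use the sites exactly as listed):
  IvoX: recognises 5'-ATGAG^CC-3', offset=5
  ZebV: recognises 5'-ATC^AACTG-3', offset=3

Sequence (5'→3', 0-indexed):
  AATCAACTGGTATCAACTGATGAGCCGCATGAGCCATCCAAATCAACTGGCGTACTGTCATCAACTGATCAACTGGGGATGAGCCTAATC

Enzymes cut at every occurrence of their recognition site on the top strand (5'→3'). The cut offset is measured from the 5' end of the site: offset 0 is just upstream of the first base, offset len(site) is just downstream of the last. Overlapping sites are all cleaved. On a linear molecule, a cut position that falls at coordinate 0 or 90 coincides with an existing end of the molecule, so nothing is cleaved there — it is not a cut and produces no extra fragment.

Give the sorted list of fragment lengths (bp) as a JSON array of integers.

Scan for sites:
  IvoX ATGAGCC/5: at [19, 28, 78] ⇒ [24, 33, 83]
  ZebV ATCAACTG/3: at [1, 11, 41, 59, 67] ⇒ [4, 14, 44, 62, 70]

Pooled cuts: [4, 14, 24, 33, 44, 62, 70, 83]

Fragment lengths:
  [0,4): 4 bp
  [4,14): 10 bp
  [14,24): 10 bp
  [24,33): 9 bp
  [33,44): 11 bp
  [44,62): 18 bp
  [62,70): 8 bp
  [70,83): 13 bp
  [83,90): 7 bp

[4,7,8,9,10,10,11,13,18]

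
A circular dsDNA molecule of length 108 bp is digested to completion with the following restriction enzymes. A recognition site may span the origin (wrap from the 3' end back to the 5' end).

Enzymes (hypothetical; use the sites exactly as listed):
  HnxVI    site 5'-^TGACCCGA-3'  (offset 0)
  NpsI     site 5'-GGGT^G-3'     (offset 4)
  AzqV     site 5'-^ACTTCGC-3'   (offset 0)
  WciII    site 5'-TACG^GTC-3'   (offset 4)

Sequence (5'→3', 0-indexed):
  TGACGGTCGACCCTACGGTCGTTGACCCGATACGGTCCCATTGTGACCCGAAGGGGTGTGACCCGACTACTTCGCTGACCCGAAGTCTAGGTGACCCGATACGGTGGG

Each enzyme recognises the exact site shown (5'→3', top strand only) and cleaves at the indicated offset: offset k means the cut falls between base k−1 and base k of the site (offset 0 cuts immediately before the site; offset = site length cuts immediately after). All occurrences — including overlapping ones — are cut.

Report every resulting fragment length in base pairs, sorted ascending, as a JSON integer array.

[1,5,7,9,10,12,14,16,16,18]

Scan for sites:
  HnxVI TGACCCGA/0: at [22, 43, 58, 75, 91] ⇒ [22, 43, 58, 75, 91]
  NpsI GGGTG/4: at [53, 105] ⇒ [1, 57]
  AzqV ACTTCGC/0: at [68] ⇒ [68]
  WciII TACGGTC/4: at [13, 30] ⇒ [17, 34]

Pooled cuts: [1, 17, 22, 34, 43, 57, 58, 68, 75, 91]

Fragments:
  1→17: 16 bp
  17→22: 5 bp
  22→34: 12 bp
  34→43: 9 bp
  43→57: 14 bp
  57→58: 1 bp
  58→68: 10 bp
  68→75: 7 bp
  75→91: 16 bp
  91→1 (wrap): 108-91+1 = 18 bp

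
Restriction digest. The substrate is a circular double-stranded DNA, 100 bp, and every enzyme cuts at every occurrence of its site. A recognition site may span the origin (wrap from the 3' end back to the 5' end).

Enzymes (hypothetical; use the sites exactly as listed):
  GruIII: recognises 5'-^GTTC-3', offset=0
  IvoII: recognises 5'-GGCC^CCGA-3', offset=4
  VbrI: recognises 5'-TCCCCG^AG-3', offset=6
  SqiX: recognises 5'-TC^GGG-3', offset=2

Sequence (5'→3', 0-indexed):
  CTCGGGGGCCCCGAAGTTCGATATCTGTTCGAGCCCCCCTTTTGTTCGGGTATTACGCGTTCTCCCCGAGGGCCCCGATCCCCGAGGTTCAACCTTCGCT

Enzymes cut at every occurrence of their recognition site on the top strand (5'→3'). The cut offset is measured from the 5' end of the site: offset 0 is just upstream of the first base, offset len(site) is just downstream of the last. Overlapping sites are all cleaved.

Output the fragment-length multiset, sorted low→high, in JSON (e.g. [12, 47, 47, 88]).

[2,4,5,6,7,10,10,11,11,17,17]

Site scan:
  GruIII GTTC/0: at [15, 26, 43, 58, 86] ⇒ [15, 26, 43, 58, 86]
  IvoII GGCCCCGA/4: at [6, 70] ⇒ [10, 74]
  VbrI TCCCCGAG/6: at [62, 78] ⇒ [68, 84]
  SqiX TCGGG/2: at [1, 45] ⇒ [3, 47]

Pooled cuts: [3, 10, 15, 26, 43, 47, 58, 68, 74, 84, 86]

Fragment lengths:
  3→10: 7 bp
  10→15: 5 bp
  15→26: 11 bp
  26→43: 17 bp
  43→47: 4 bp
  47→58: 11 bp
  58→68: 10 bp
  68→74: 6 bp
  74→84: 10 bp
  84→86: 2 bp
  86→3 (wrap): 100-86+3 = 17 bp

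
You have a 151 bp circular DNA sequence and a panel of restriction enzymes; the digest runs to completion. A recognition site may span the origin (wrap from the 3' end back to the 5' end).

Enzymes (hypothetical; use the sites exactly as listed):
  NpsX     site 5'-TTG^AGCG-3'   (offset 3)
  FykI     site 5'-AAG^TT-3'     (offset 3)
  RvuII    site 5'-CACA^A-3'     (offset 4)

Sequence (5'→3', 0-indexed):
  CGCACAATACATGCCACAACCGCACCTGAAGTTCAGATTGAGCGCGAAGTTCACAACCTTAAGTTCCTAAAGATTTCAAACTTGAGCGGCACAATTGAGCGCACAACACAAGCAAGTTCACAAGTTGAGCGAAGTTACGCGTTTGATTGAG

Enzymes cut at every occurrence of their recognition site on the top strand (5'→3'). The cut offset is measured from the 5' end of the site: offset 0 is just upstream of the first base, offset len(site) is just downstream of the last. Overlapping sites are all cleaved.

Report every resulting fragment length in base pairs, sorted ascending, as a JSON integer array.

Per-enzyme occurrences:
  NpsX (TTGAGCG, off=3): starts [37, 81, 94, 124, 146] → cuts [40, 84, 97, 127, 149]
  FykI (AAGTT, off=3): starts [28, 46, 60, 113, 121, 131] → cuts [31, 49, 63, 116, 124, 134]
  RvuII (CACAA, off=4): starts [2, 14, 51, 89, 101, 106, 118] → cuts [6, 18, 55, 93, 105, 110, 122]

All cut coordinates (distinct, sorted): [6, 18, 31, 40, 49, 55, 63, 84, 93, 97, 105, 110, 116, 122, 124, 127, 134, 149]

Fragments:
  6→18: 12 bp
  18→31: 13 bp
  31→40: 9 bp
  40→49: 9 bp
  49→55: 6 bp
  55→63: 8 bp
  63→84: 21 bp
  84→93: 9 bp
  93→97: 4 bp
  97→105: 8 bp
  105→110: 5 bp
  110→116: 6 bp
  116→122: 6 bp
  122→124: 2 bp
  124→127: 3 bp
  127→134: 7 bp
  134→149: 15 bp
  149→6 (wrap): 151-149+6 = 8 bp

[2,3,4,5,6,6,6,7,8,8,8,9,9,9,12,13,15,21]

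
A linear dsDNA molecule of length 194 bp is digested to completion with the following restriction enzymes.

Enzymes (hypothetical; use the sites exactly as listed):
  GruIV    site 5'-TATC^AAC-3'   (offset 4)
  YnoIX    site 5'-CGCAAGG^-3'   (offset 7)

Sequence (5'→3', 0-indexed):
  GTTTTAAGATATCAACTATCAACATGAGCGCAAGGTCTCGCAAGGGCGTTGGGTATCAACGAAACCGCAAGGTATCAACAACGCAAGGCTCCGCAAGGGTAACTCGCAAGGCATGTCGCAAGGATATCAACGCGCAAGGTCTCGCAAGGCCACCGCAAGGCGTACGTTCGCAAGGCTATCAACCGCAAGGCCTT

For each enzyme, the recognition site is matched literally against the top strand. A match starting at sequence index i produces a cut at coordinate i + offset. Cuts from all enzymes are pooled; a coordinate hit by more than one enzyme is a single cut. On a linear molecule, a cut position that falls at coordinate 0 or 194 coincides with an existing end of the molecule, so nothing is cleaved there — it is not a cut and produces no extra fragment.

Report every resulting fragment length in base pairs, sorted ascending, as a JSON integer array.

Scan for sites:
  GruIV TATCAAC/4: at [9, 16, 53, 72, 124, 176] ⇒ [13, 20, 57, 76, 128, 180]
  YnoIX CGCAAGG/7: at [28, 38, 65, 81, 91, 104, 116, 132, 142, 153, 168, 183] ⇒ [35, 45, 72, 88, 98, 111, 123, 139, 149, 160, 175, 190]

All cut coordinates (distinct, sorted): [13, 20, 35, 45, 57, 72, 76, 88, 98, 111, 123, 128, 139, 149, 160, 175, 180, 190]

Fragments:
  [0,13): 13 bp
  [13,20): 7 bp
  [20,35): 15 bp
  [35,45): 10 bp
  [45,57): 12 bp
  [57,72): 15 bp
  [72,76): 4 bp
  [76,88): 12 bp
  [88,98): 10 bp
  [98,111): 13 bp
  [111,123): 12 bp
  [123,128): 5 bp
  [128,139): 11 bp
  [139,149): 10 bp
  [149,160): 11 bp
  [160,175): 15 bp
  [175,180): 5 bp
  [180,190): 10 bp
  [190,194): 4 bp

[4,4,5,5,7,10,10,10,10,11,11,12,12,12,13,13,15,15,15]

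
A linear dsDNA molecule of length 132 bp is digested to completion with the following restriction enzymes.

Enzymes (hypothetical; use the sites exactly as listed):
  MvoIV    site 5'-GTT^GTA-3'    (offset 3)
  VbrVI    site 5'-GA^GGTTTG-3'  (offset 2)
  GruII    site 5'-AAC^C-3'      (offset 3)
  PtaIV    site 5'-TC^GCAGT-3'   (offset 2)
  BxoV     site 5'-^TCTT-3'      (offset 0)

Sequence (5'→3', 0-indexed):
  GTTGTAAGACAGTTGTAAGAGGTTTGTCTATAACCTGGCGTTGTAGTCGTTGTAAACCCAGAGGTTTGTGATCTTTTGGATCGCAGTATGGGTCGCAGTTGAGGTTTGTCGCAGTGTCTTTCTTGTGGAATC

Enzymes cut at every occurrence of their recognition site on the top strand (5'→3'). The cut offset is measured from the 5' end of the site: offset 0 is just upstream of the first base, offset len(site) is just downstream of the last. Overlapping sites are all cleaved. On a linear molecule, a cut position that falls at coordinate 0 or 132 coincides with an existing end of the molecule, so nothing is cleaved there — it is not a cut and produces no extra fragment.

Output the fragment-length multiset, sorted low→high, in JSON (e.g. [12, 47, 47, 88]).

[3,4,5,6,6,6,8,8,8,9,9,11,11,12,12,14]

Site scan:
  MvoIV GTTGTA/3: at [0, 11, 39, 48] ⇒ [3, 14, 42, 51]
  VbrVI GAGGTTTG/2: at [18, 60, 100] ⇒ [20, 62, 102]
  GruII AACC/3: at [31, 54] ⇒ [34, 57]
  PtaIV TCGCAGT/2: at [80, 92, 108] ⇒ [82, 94, 110]
  BxoV TCTT/0: at [71, 116, 120] ⇒ [71, 116, 120]

All cut coordinates (distinct, sorted): [3, 14, 20, 34, 42, 51, 57, 62, 71, 82, 94, 102, 110, 116, 120]

Fragment lengths:
  [0,3): 3 bp
  [3,14): 11 bp
  [14,20): 6 bp
  [20,34): 14 bp
  [34,42): 8 bp
  [42,51): 9 bp
  [51,57): 6 bp
  [57,62): 5 bp
  [62,71): 9 bp
  [71,82): 11 bp
  [82,94): 12 bp
  [94,102): 8 bp
  [102,110): 8 bp
  [110,116): 6 bp
  [116,120): 4 bp
  [120,132): 12 bp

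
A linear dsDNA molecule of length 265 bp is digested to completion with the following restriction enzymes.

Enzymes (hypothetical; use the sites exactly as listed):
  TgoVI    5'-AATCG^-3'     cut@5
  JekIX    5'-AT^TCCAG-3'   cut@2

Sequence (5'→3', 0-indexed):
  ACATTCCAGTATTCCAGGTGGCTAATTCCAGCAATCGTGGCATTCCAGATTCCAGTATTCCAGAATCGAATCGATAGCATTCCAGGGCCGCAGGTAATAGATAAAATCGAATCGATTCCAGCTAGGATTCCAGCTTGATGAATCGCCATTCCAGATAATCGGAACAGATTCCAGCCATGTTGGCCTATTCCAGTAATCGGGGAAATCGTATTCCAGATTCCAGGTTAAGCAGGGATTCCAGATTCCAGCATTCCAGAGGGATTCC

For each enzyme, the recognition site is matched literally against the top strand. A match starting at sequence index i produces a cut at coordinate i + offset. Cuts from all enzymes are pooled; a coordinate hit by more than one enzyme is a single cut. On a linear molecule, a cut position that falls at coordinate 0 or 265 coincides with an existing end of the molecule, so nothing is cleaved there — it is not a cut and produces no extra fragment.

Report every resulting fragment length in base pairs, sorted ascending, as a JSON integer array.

[2,3,4,4,5,5,6,7,7,7,7,8,8,8,8,9,10,11,11,12,12,14,14,17,18,19,29]

Per-enzyme occurrences:
  TgoVI AATCG/5: at [32, 63, 68, 104, 109, 140, 156, 194, 203] ⇒ [37, 68, 73, 109, 114, 145, 161, 199, 208]
  JekIX ATTCCAG/2: at [2, 10, 24, 41, 48, 56, 78, 114, 126, 147, 167, 186, 209, 216, 234, 241, 249] ⇒ [4, 12, 26, 43, 50, 58, 80, 116, 128, 149, 169, 188, 211, 218, 236, 243, 251]

Pooled cuts: [4, 12, 26, 37, 43, 50, 58, 68, 73, 80, 109, 114, 116, 128, 145, 149, 161, 169, 188, 199, 208, 211, 218, 236, 243, 251]

Fragment lengths:
  [0,4): 4 bp
  [4,12): 8 bp
  [12,26): 14 bp
  [26,37): 11 bp
  [37,43): 6 bp
  [43,50): 7 bp
  [50,58): 8 bp
  [58,68): 10 bp
  [68,73): 5 bp
  [73,80): 7 bp
  [80,109): 29 bp
  [109,114): 5 bp
  [114,116): 2 bp
  [116,128): 12 bp
  [128,145): 17 bp
  [145,149): 4 bp
  [149,161): 12 bp
  [161,169): 8 bp
  [169,188): 19 bp
  [188,199): 11 bp
  [199,208): 9 bp
  [208,211): 3 bp
  [211,218): 7 bp
  [218,236): 18 bp
  [236,243): 7 bp
  [243,251): 8 bp
  [251,265): 14 bp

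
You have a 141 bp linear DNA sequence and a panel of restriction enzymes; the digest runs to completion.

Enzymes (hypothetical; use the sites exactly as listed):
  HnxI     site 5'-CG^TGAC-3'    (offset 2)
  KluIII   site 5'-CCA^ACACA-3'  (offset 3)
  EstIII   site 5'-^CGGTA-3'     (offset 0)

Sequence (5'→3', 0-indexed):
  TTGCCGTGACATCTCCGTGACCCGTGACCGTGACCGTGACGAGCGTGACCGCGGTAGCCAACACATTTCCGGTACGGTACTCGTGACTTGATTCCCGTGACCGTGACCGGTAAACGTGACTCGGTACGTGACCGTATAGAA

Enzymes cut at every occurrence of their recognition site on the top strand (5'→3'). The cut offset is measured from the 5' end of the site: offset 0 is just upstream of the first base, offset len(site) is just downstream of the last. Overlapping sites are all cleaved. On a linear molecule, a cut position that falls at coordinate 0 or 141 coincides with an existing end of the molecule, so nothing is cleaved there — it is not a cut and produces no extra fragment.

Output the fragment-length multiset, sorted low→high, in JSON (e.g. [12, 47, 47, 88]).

Per-enzyme occurrences:
  HnxI CGTGAC/2: at [4, 15, 22, 28, 34, 43, 81, 95, 101, 114, 126] ⇒ [6, 17, 24, 30, 36, 45, 83, 97, 103, 116, 128]
  KluIII CCAACACA/3: at [57] ⇒ [60]
  EstIII CGGTA/0: at [51, 69, 74, 107, 121] ⇒ [51, 69, 74, 107, 121]

All cut coordinates (distinct, sorted): [6, 17, 24, 30, 36, 45, 51, 60, 69, 74, 83, 97, 103, 107, 116, 121, 128]

Fragments:
  [0,6): 6 bp
  [6,17): 11 bp
  [17,24): 7 bp
  [24,30): 6 bp
  [30,36): 6 bp
  [36,45): 9 bp
  [45,51): 6 bp
  [51,60): 9 bp
  [60,69): 9 bp
  [69,74): 5 bp
  [74,83): 9 bp
  [83,97): 14 bp
  [97,103): 6 bp
  [103,107): 4 bp
  [107,116): 9 bp
  [116,121): 5 bp
  [121,128): 7 bp
  [128,141): 13 bp

[4,5,5,6,6,6,6,6,7,7,9,9,9,9,9,11,13,14]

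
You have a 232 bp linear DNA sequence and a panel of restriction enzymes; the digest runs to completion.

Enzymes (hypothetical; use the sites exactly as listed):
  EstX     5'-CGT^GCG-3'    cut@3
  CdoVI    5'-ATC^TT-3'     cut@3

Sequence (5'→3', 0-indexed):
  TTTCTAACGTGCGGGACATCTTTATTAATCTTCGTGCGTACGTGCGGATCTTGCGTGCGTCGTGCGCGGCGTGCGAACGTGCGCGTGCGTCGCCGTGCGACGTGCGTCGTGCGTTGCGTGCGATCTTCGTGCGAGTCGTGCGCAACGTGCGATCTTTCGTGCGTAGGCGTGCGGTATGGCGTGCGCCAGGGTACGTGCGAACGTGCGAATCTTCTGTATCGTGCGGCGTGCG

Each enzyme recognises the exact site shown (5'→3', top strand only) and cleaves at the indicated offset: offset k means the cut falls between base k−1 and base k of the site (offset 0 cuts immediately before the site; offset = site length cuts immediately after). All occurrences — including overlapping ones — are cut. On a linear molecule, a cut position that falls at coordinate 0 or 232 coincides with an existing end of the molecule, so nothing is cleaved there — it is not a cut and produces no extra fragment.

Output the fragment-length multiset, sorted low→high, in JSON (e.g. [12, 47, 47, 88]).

Scan for sites:
  EstX (CGTGCG, off=3): starts [7, 32, 40, 53, 60, 69, 77, 83, 93, 100, 107, 116, 127, 136, 145, 157, 167, 179, 193, 201, 219, 226] → cuts [10, 35, 43, 56, 63, 72, 80, 86, 96, 103, 110, 119, 130, 139, 148, 160, 170, 182, 196, 204, 222, 229]
  CdoVI (ATCTT, off=3): starts [17, 27, 47, 122, 151, 208] → cuts [20, 30, 50, 125, 154, 211]

All cut coordinates (distinct, sorted): [10, 20, 30, 35, 43, 50, 56, 63, 72, 80, 86, 96, 103, 110, 119, 125, 130, 139, 148, 154, 160, 170, 182, 196, 204, 211, 222, 229]

Fragment lengths:
  [0,10): 10 bp
  [10,20): 10 bp
  [20,30): 10 bp
  [30,35): 5 bp
  [35,43): 8 bp
  [43,50): 7 bp
  [50,56): 6 bp
  [56,63): 7 bp
  [63,72): 9 bp
  [72,80): 8 bp
  [80,86): 6 bp
  [86,96): 10 bp
  [96,103): 7 bp
  [103,110): 7 bp
  [110,119): 9 bp
  [119,125): 6 bp
  [125,130): 5 bp
  [130,139): 9 bp
  [139,148): 9 bp
  [148,154): 6 bp
  [154,160): 6 bp
  [160,170): 10 bp
  [170,182): 12 bp
  [182,196): 14 bp
  [196,204): 8 bp
  [204,211): 7 bp
  [211,222): 11 bp
  [222,229): 7 bp
  [229,232): 3 bp

[3,5,5,6,6,6,6,6,7,7,7,7,7,7,8,8,8,9,9,9,9,10,10,10,10,10,11,12,14]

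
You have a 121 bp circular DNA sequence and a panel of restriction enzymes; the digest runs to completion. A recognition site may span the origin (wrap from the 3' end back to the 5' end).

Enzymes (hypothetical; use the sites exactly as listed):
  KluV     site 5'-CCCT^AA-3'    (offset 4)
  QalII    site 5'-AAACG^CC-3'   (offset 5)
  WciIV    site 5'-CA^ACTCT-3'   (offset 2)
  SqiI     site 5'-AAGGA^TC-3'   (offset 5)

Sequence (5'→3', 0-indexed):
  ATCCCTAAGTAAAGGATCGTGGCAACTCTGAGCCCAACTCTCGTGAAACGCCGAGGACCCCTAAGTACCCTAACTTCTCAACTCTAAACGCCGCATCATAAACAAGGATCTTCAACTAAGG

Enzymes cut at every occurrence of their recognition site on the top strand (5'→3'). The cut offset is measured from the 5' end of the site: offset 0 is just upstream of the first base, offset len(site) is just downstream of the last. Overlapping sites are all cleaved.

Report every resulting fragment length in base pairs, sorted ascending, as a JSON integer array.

Site scan:
  KluV CCCTAA/4: at [2, 58, 67] ⇒ [6, 62, 71]
  QalII AAACGCC/5: at [45, 85] ⇒ [50, 90]
  WciIV CAACTCT/2: at [22, 34, 78] ⇒ [24, 36, 80]
  SqiI AAGGATC/5: at [11, 103, 117] ⇒ [1, 16, 108]

Pooled cuts: [1, 6, 16, 24, 36, 50, 62, 71, 80, 90, 108]

Fragments:
  1→6: 5 bp
  6→16: 10 bp
  16→24: 8 bp
  24→36: 12 bp
  36→50: 14 bp
  50→62: 12 bp
  62→71: 9 bp
  71→80: 9 bp
  80→90: 10 bp
  90→108: 18 bp
  108→1 (wrap): 121-108+1 = 14 bp

[5,8,9,9,10,10,12,12,14,14,18]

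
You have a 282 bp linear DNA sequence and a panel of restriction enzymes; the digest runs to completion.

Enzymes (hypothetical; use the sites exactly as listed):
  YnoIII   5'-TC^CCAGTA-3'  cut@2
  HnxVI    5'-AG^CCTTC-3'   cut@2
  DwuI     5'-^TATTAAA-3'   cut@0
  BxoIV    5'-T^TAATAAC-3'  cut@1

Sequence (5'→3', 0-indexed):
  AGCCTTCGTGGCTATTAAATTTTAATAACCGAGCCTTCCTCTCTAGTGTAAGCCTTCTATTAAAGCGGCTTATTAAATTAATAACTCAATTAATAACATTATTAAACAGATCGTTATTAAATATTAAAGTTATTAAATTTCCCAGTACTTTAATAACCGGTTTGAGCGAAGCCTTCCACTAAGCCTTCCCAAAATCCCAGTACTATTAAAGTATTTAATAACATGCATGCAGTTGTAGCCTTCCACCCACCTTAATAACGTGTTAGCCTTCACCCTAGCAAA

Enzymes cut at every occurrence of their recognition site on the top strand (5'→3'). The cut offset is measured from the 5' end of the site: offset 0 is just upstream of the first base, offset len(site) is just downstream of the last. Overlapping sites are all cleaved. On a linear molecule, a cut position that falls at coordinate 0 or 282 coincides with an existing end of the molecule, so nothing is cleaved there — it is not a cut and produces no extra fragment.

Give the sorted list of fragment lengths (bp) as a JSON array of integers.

[2,5,7,7,8,9,9,9,10,10,11,11,12,12,12,13,13,14,14,15,16,19,21,23]

Per-enzyme occurrences:
  YnoIII (TCCCAGTA, off=2): starts [139, 194] → cuts [141, 196]
  HnxVI (AGCCTTC, off=2): starts [0, 31, 50, 169, 181, 236, 264] → cuts [2, 33, 52, 171, 183, 238, 266]
  DwuI (TATTAAA, off=0): starts [12, 57, 70, 99, 114, 121, 130, 203] → cuts [12, 57, 70, 99, 114, 121, 130, 203]
  BxoIV (TTAATAAC, off=1): starts [21, 77, 89, 149, 214, 251] → cuts [22, 78, 90, 150, 215, 252]

Pooled cuts: [2, 12, 22, 33, 52, 57, 70, 78, 90, 99, 114, 121, 130, 141, 150, 171, 183, 196, 203, 215, 238, 252, 266]

Fragment lengths:
  [0,2): 2 bp
  [2,12): 10 bp
  [12,22): 10 bp
  [22,33): 11 bp
  [33,52): 19 bp
  [52,57): 5 bp
  [57,70): 13 bp
  [70,78): 8 bp
  [78,90): 12 bp
  [90,99): 9 bp
  [99,114): 15 bp
  [114,121): 7 bp
  [121,130): 9 bp
  [130,141): 11 bp
  [141,150): 9 bp
  [150,171): 21 bp
  [171,183): 12 bp
  [183,196): 13 bp
  [196,203): 7 bp
  [203,215): 12 bp
  [215,238): 23 bp
  [238,252): 14 bp
  [252,266): 14 bp
  [266,282): 16 bp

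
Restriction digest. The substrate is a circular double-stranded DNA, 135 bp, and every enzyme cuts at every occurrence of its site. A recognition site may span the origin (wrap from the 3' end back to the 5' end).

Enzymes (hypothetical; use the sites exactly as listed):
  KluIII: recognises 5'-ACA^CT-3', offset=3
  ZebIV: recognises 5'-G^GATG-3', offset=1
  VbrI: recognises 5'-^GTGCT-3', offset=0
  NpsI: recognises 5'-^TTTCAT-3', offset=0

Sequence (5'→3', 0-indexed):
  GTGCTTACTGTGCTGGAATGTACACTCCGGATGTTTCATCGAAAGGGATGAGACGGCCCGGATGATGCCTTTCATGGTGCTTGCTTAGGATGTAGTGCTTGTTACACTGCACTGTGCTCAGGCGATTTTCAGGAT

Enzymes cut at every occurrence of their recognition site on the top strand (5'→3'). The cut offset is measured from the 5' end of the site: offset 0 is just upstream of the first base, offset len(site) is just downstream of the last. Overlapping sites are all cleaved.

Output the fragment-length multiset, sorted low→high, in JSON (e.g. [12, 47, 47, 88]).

Per-enzyme occurrences:
  KluIII (ACACT, off=3): starts [21, 103] → cuts [24, 106]
  ZebIV (GGATG, off=1): starts [28, 45, 59, 87, 131] → cuts [29, 46, 60, 88, 132]
  VbrI (GTGCT, off=0): starts [0, 9, 76, 94, 113] → cuts [0, 9, 76, 94, 113]
  NpsI (TTTCAT, off=0): starts [33, 69] → cuts [33, 69]

Pooled cuts: [0, 9, 24, 29, 33, 46, 60, 69, 76, 88, 94, 106, 113, 132]

Fragments:
  0→9: 9 bp
  9→24: 15 bp
  24→29: 5 bp
  29→33: 4 bp
  33→46: 13 bp
  46→60: 14 bp
  60→69: 9 bp
  69→76: 7 bp
  76→88: 12 bp
  88→94: 6 bp
  94→106: 12 bp
  106→113: 7 bp
  113→132: 19 bp
  132→0 (wrap): 135-132+0 = 3 bp

[3,4,5,6,7,7,9,9,12,12,13,14,15,19]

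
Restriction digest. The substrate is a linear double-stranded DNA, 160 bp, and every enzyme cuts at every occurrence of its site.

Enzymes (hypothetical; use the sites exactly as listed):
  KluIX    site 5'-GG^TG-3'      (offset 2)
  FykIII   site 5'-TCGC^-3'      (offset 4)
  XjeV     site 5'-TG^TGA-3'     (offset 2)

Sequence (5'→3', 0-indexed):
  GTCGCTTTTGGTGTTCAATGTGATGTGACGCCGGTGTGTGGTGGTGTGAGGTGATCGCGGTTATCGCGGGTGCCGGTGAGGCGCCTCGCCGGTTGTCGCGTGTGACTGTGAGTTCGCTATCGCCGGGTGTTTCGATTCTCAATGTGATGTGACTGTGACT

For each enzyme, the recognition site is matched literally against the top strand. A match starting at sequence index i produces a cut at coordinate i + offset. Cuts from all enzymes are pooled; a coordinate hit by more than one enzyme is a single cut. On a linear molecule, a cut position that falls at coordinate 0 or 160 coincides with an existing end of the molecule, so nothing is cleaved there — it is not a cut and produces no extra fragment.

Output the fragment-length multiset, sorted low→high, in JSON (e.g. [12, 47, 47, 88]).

[2,3,3,3,4,5,5,5,5,5,6,6,6,6,6,7,7,9,9,9,9,10,13,17]

Site scan:
  KluIX GGTG/2: at [9, 32, 39, 42, 49, 68, 74, 125] ⇒ [11, 34, 41, 44, 51, 70, 76, 127]
  FykIII TCGC/4: at [1, 54, 63, 85, 95, 113, 119] ⇒ [5, 58, 67, 89, 99, 117, 123]
  XjeV TGTGA/2: at [18, 23, 44, 100, 106, 142, 147, 153] ⇒ [20, 25, 46, 102, 108, 144, 149, 155]

Pooled cuts: [5, 11, 20, 25, 34, 41, 44, 46, 51, 58, 67, 70, 76, 89, 99, 102, 108, 117, 123, 127, 144, 149, 155]

Fragments:
  [0,5): 5 bp
  [5,11): 6 bp
  [11,20): 9 bp
  [20,25): 5 bp
  [25,34): 9 bp
  [34,41): 7 bp
  [41,44): 3 bp
  [44,46): 2 bp
  [46,51): 5 bp
  [51,58): 7 bp
  [58,67): 9 bp
  [67,70): 3 bp
  [70,76): 6 bp
  [76,89): 13 bp
  [89,99): 10 bp
  [99,102): 3 bp
  [102,108): 6 bp
  [108,117): 9 bp
  [117,123): 6 bp
  [123,127): 4 bp
  [127,144): 17 bp
  [144,149): 5 bp
  [149,155): 6 bp
  [155,160): 5 bp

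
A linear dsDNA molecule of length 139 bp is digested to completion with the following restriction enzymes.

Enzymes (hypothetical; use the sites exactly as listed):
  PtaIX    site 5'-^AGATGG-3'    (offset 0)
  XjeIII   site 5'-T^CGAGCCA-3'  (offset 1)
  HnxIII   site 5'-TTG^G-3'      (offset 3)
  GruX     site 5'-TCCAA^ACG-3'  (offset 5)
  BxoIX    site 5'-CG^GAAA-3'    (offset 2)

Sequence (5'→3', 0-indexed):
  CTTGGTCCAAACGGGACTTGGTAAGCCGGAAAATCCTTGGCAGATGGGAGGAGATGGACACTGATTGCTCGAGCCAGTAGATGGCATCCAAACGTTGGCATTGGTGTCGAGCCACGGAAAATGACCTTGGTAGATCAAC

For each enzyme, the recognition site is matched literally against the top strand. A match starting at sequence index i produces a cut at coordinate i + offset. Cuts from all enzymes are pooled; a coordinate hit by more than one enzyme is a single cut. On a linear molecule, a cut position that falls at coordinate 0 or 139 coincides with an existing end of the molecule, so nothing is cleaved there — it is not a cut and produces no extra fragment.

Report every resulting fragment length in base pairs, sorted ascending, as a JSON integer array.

[2,4,4,6,6,6,8,9,9,10,10,10,11,13,13,18]

Site scan:
  PtaIX AGATGG/0: at [41, 51, 78] ⇒ [41, 51, 78]
  XjeIII TCGAGCCA/1: at [68, 106] ⇒ [69, 107]
  HnxIII TTGG/3: at [1, 17, 36, 94, 100, 126] ⇒ [4, 20, 39, 97, 103, 129]
  GruX TCCAAACG/5: at [5, 86] ⇒ [10, 91]
  BxoIX CGGAAA/2: at [26, 114] ⇒ [28, 116]

All cut coordinates (distinct, sorted): [4, 10, 20, 28, 39, 41, 51, 69, 78, 91, 97, 103, 107, 116, 129]

Fragments:
  [0,4): 4 bp
  [4,10): 6 bp
  [10,20): 10 bp
  [20,28): 8 bp
  [28,39): 11 bp
  [39,41): 2 bp
  [41,51): 10 bp
  [51,69): 18 bp
  [69,78): 9 bp
  [78,91): 13 bp
  [91,97): 6 bp
  [97,103): 6 bp
  [103,107): 4 bp
  [107,116): 9 bp
  [116,129): 13 bp
  [129,139): 10 bp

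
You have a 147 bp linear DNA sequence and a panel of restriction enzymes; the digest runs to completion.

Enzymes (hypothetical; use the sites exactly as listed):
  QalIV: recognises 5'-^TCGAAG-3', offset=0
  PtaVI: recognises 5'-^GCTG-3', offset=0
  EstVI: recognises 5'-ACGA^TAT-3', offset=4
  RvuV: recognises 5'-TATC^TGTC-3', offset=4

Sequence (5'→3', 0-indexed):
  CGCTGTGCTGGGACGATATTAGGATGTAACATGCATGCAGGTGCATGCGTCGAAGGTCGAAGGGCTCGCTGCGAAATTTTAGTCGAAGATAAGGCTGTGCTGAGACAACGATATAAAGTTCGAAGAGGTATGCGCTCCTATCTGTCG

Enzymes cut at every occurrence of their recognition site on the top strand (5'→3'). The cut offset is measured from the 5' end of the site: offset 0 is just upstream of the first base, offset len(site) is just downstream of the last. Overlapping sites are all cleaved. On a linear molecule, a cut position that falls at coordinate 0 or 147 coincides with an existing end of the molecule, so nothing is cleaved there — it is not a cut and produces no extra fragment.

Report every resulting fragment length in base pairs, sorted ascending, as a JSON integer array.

[1,5,5,5,7,8,10,11,11,13,15,23,33]

Site scan:
  QalIV TCGAAG/0: at [49, 56, 82, 119] ⇒ [49, 56, 82, 119]
  PtaVI GCTG/0: at [1, 6, 67, 93, 98] ⇒ [1, 6, 67, 93, 98]
  EstVI ACGATAT/4: at [12, 107] ⇒ [16, 111]
  RvuV TATCTGTC/4: at [138] ⇒ [142]

All cut coordinates (distinct, sorted): [1, 6, 16, 49, 56, 67, 82, 93, 98, 111, 119, 142]

Fragments:
  [0,1): 1 bp
  [1,6): 5 bp
  [6,16): 10 bp
  [16,49): 33 bp
  [49,56): 7 bp
  [56,67): 11 bp
  [67,82): 15 bp
  [82,93): 11 bp
  [93,98): 5 bp
  [98,111): 13 bp
  [111,119): 8 bp
  [119,142): 23 bp
  [142,147): 5 bp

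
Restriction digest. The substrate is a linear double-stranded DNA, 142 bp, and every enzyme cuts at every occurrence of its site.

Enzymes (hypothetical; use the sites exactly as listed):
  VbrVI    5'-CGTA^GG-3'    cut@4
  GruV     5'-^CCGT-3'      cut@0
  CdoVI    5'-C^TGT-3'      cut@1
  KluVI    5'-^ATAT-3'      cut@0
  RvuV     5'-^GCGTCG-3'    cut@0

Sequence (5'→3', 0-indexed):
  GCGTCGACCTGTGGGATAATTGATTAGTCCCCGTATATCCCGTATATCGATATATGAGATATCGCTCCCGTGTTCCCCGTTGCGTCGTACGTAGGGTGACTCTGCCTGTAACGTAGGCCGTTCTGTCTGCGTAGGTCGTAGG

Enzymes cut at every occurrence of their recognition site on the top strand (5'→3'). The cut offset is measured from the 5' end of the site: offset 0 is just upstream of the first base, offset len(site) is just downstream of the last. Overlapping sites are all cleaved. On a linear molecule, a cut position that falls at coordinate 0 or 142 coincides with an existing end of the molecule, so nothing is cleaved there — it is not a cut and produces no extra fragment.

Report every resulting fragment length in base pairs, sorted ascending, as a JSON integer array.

Site scan:
  VbrVI CGTAGG/4: at [89, 111, 129, 136] ⇒ [93, 115, 133, 140]
  GruV CCGT/0: at [30, 39, 67, 76, 117] ⇒ [30, 39, 67, 76, 117]
  CdoVI CTGT/1: at [8, 105, 122] ⇒ [9, 106, 123]
  KluVI ATAT/0: at [34, 43, 49, 51, 58] ⇒ [34, 43, 49, 51, 58]
  RvuV GCGTCG/0: at [0, 81] ⇒ [81] (position 0 is a terminus of the linear molecule — no cut)

Pooled cuts: [9, 30, 34, 39, 43, 49, 51, 58, 67, 76, 81, 93, 106, 115, 117, 123, 133, 140]

Fragments:
  [0,9): 9 bp
  [9,30): 21 bp
  [30,34): 4 bp
  [34,39): 5 bp
  [39,43): 4 bp
  [43,49): 6 bp
  [49,51): 2 bp
  [51,58): 7 bp
  [58,67): 9 bp
  [67,76): 9 bp
  [76,81): 5 bp
  [81,93): 12 bp
  [93,106): 13 bp
  [106,115): 9 bp
  [115,117): 2 bp
  [117,123): 6 bp
  [123,133): 10 bp
  [133,140): 7 bp
  [140,142): 2 bp

[2,2,2,4,4,5,5,6,6,7,7,9,9,9,9,10,12,13,21]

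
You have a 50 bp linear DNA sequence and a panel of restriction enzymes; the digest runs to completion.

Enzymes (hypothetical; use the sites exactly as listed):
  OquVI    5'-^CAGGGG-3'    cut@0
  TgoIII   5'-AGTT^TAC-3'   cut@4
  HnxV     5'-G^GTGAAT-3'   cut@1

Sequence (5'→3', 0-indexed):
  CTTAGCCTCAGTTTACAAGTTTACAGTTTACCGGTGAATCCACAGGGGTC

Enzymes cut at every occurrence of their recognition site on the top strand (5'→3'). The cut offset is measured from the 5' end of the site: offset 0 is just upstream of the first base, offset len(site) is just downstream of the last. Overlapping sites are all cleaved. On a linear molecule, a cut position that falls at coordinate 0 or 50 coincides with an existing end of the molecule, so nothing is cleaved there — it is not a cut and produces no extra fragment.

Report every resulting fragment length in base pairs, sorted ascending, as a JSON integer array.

[5,7,8,8,9,13]

Scan for sites:
  OquVI (CAGGGG, off=0): starts [42] → cuts [42]
  TgoIII (AGTTTAC, off=4): starts [9, 17, 24] → cuts [13, 21, 28]
  HnxV (GGTGAAT, off=1): starts [32] → cuts [33]

All cut coordinates (distinct, sorted): [13, 21, 28, 33, 42]

Fragment lengths:
  [0,13): 13 bp
  [13,21): 8 bp
  [21,28): 7 bp
  [28,33): 5 bp
  [33,42): 9 bp
  [42,50): 8 bp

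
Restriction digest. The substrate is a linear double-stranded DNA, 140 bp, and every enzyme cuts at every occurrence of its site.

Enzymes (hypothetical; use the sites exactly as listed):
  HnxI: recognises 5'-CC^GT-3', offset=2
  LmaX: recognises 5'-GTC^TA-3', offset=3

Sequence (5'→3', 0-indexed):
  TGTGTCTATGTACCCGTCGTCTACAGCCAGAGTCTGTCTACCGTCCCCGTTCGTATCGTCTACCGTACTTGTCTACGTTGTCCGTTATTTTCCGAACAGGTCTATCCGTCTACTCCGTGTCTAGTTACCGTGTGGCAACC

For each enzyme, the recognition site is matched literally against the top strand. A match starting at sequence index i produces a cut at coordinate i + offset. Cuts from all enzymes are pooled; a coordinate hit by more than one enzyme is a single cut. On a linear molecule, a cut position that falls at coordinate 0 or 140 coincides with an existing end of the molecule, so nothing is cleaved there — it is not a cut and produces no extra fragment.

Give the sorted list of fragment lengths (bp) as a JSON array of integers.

Scan for sites:
  HnxI (CCGT, off=2): starts [13, 40, 46, 62, 81, 105, 114, 127] → cuts [15, 42, 48, 64, 83, 107, 116, 129]
  LmaX (GTCTA, off=3): starts [3, 18, 35, 57, 70, 99, 107, 118] → cuts [6, 21, 38, 60, 73, 102, 110, 121]

All cut coordinates (distinct, sorted): [6, 15, 21, 38, 42, 48, 60, 64, 73, 83, 102, 107, 110, 116, 121, 129]

Fragment lengths:
  [0,6): 6 bp
  [6,15): 9 bp
  [15,21): 6 bp
  [21,38): 17 bp
  [38,42): 4 bp
  [42,48): 6 bp
  [48,60): 12 bp
  [60,64): 4 bp
  [64,73): 9 bp
  [73,83): 10 bp
  [83,102): 19 bp
  [102,107): 5 bp
  [107,110): 3 bp
  [110,116): 6 bp
  [116,121): 5 bp
  [121,129): 8 bp
  [129,140): 11 bp

[3,4,4,5,5,6,6,6,6,8,9,9,10,11,12,17,19]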